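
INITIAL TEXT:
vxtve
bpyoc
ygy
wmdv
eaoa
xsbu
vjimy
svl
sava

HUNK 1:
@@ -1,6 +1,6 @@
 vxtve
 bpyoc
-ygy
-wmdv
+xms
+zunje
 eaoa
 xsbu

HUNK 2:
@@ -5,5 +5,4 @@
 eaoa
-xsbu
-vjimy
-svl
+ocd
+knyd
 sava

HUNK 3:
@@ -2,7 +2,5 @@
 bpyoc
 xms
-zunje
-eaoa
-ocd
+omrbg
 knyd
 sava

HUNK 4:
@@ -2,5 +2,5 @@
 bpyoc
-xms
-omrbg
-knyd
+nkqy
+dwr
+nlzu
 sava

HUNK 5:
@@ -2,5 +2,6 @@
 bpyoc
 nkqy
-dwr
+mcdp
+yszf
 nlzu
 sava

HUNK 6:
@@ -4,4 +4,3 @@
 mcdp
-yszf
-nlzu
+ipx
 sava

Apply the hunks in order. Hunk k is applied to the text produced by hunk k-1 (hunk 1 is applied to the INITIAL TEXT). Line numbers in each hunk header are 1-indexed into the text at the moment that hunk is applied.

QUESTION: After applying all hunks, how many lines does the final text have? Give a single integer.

Hunk 1: at line 1 remove [ygy,wmdv] add [xms,zunje] -> 9 lines: vxtve bpyoc xms zunje eaoa xsbu vjimy svl sava
Hunk 2: at line 5 remove [xsbu,vjimy,svl] add [ocd,knyd] -> 8 lines: vxtve bpyoc xms zunje eaoa ocd knyd sava
Hunk 3: at line 2 remove [zunje,eaoa,ocd] add [omrbg] -> 6 lines: vxtve bpyoc xms omrbg knyd sava
Hunk 4: at line 2 remove [xms,omrbg,knyd] add [nkqy,dwr,nlzu] -> 6 lines: vxtve bpyoc nkqy dwr nlzu sava
Hunk 5: at line 2 remove [dwr] add [mcdp,yszf] -> 7 lines: vxtve bpyoc nkqy mcdp yszf nlzu sava
Hunk 6: at line 4 remove [yszf,nlzu] add [ipx] -> 6 lines: vxtve bpyoc nkqy mcdp ipx sava
Final line count: 6

Answer: 6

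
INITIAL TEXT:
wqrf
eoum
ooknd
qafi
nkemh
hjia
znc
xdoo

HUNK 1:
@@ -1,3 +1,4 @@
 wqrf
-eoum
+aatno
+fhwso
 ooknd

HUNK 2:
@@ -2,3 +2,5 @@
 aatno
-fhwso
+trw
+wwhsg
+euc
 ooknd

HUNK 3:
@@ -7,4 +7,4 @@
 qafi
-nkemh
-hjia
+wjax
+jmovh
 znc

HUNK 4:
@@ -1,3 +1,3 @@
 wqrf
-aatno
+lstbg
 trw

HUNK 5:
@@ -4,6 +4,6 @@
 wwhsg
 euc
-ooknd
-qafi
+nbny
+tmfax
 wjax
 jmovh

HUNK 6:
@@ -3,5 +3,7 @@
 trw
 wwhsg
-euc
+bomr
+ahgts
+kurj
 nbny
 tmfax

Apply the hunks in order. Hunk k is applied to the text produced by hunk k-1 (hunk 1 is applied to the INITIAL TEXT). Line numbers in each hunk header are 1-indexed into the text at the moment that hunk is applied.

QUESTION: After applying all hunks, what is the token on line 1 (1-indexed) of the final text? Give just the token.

Hunk 1: at line 1 remove [eoum] add [aatno,fhwso] -> 9 lines: wqrf aatno fhwso ooknd qafi nkemh hjia znc xdoo
Hunk 2: at line 2 remove [fhwso] add [trw,wwhsg,euc] -> 11 lines: wqrf aatno trw wwhsg euc ooknd qafi nkemh hjia znc xdoo
Hunk 3: at line 7 remove [nkemh,hjia] add [wjax,jmovh] -> 11 lines: wqrf aatno trw wwhsg euc ooknd qafi wjax jmovh znc xdoo
Hunk 4: at line 1 remove [aatno] add [lstbg] -> 11 lines: wqrf lstbg trw wwhsg euc ooknd qafi wjax jmovh znc xdoo
Hunk 5: at line 4 remove [ooknd,qafi] add [nbny,tmfax] -> 11 lines: wqrf lstbg trw wwhsg euc nbny tmfax wjax jmovh znc xdoo
Hunk 6: at line 3 remove [euc] add [bomr,ahgts,kurj] -> 13 lines: wqrf lstbg trw wwhsg bomr ahgts kurj nbny tmfax wjax jmovh znc xdoo
Final line 1: wqrf

Answer: wqrf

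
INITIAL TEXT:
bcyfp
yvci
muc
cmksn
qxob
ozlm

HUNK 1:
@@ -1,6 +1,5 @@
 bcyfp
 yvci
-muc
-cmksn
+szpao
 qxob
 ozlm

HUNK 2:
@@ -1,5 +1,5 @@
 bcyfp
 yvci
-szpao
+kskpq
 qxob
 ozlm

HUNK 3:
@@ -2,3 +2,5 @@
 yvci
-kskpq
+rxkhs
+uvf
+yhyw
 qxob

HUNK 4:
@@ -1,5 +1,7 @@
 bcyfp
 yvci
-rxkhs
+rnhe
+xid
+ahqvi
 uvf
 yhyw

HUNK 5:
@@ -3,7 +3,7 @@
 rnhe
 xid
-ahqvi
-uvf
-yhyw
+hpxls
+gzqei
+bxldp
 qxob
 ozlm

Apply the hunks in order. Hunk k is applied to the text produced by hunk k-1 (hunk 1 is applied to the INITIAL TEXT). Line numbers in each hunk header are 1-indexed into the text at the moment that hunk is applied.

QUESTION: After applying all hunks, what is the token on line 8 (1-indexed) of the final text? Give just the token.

Hunk 1: at line 1 remove [muc,cmksn] add [szpao] -> 5 lines: bcyfp yvci szpao qxob ozlm
Hunk 2: at line 1 remove [szpao] add [kskpq] -> 5 lines: bcyfp yvci kskpq qxob ozlm
Hunk 3: at line 2 remove [kskpq] add [rxkhs,uvf,yhyw] -> 7 lines: bcyfp yvci rxkhs uvf yhyw qxob ozlm
Hunk 4: at line 1 remove [rxkhs] add [rnhe,xid,ahqvi] -> 9 lines: bcyfp yvci rnhe xid ahqvi uvf yhyw qxob ozlm
Hunk 5: at line 3 remove [ahqvi,uvf,yhyw] add [hpxls,gzqei,bxldp] -> 9 lines: bcyfp yvci rnhe xid hpxls gzqei bxldp qxob ozlm
Final line 8: qxob

Answer: qxob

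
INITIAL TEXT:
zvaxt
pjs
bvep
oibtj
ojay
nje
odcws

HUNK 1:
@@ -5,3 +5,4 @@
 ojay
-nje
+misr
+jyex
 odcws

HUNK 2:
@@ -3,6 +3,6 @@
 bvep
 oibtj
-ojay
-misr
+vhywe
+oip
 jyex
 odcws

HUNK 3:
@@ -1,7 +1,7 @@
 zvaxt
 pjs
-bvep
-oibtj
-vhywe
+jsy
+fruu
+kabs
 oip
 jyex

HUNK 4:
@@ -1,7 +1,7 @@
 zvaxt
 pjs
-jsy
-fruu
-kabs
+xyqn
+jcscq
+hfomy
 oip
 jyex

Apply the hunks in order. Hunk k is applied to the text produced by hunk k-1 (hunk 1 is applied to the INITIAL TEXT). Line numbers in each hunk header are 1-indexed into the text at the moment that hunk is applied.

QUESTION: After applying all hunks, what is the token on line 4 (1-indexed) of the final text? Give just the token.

Answer: jcscq

Derivation:
Hunk 1: at line 5 remove [nje] add [misr,jyex] -> 8 lines: zvaxt pjs bvep oibtj ojay misr jyex odcws
Hunk 2: at line 3 remove [ojay,misr] add [vhywe,oip] -> 8 lines: zvaxt pjs bvep oibtj vhywe oip jyex odcws
Hunk 3: at line 1 remove [bvep,oibtj,vhywe] add [jsy,fruu,kabs] -> 8 lines: zvaxt pjs jsy fruu kabs oip jyex odcws
Hunk 4: at line 1 remove [jsy,fruu,kabs] add [xyqn,jcscq,hfomy] -> 8 lines: zvaxt pjs xyqn jcscq hfomy oip jyex odcws
Final line 4: jcscq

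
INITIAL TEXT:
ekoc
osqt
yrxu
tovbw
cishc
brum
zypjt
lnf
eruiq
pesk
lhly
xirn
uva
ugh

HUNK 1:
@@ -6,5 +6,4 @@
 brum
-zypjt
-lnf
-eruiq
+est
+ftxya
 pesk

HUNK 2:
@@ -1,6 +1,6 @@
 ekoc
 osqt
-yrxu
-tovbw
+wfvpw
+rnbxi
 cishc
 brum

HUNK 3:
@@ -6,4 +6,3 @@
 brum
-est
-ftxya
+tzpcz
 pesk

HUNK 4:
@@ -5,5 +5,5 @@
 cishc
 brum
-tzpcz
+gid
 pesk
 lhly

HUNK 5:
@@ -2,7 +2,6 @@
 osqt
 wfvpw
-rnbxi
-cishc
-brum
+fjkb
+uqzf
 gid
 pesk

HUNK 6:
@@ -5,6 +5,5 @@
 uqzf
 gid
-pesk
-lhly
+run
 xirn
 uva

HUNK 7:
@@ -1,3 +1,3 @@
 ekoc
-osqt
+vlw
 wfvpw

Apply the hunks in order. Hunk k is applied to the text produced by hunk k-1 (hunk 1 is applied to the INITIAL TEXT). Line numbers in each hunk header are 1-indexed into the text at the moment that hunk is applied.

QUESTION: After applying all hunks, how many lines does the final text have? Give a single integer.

Hunk 1: at line 6 remove [zypjt,lnf,eruiq] add [est,ftxya] -> 13 lines: ekoc osqt yrxu tovbw cishc brum est ftxya pesk lhly xirn uva ugh
Hunk 2: at line 1 remove [yrxu,tovbw] add [wfvpw,rnbxi] -> 13 lines: ekoc osqt wfvpw rnbxi cishc brum est ftxya pesk lhly xirn uva ugh
Hunk 3: at line 6 remove [est,ftxya] add [tzpcz] -> 12 lines: ekoc osqt wfvpw rnbxi cishc brum tzpcz pesk lhly xirn uva ugh
Hunk 4: at line 5 remove [tzpcz] add [gid] -> 12 lines: ekoc osqt wfvpw rnbxi cishc brum gid pesk lhly xirn uva ugh
Hunk 5: at line 2 remove [rnbxi,cishc,brum] add [fjkb,uqzf] -> 11 lines: ekoc osqt wfvpw fjkb uqzf gid pesk lhly xirn uva ugh
Hunk 6: at line 5 remove [pesk,lhly] add [run] -> 10 lines: ekoc osqt wfvpw fjkb uqzf gid run xirn uva ugh
Hunk 7: at line 1 remove [osqt] add [vlw] -> 10 lines: ekoc vlw wfvpw fjkb uqzf gid run xirn uva ugh
Final line count: 10

Answer: 10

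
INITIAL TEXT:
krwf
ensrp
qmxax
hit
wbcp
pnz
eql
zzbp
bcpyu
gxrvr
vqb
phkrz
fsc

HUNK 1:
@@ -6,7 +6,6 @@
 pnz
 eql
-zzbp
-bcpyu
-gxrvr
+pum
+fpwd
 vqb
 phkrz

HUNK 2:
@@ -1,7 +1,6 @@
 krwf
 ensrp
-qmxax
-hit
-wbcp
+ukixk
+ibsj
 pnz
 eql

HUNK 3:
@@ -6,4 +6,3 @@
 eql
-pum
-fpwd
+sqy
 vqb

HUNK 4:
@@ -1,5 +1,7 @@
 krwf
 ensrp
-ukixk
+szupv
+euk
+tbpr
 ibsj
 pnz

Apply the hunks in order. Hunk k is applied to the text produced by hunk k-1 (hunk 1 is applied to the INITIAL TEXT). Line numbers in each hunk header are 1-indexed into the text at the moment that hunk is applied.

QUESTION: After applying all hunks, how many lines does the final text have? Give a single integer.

Answer: 12

Derivation:
Hunk 1: at line 6 remove [zzbp,bcpyu,gxrvr] add [pum,fpwd] -> 12 lines: krwf ensrp qmxax hit wbcp pnz eql pum fpwd vqb phkrz fsc
Hunk 2: at line 1 remove [qmxax,hit,wbcp] add [ukixk,ibsj] -> 11 lines: krwf ensrp ukixk ibsj pnz eql pum fpwd vqb phkrz fsc
Hunk 3: at line 6 remove [pum,fpwd] add [sqy] -> 10 lines: krwf ensrp ukixk ibsj pnz eql sqy vqb phkrz fsc
Hunk 4: at line 1 remove [ukixk] add [szupv,euk,tbpr] -> 12 lines: krwf ensrp szupv euk tbpr ibsj pnz eql sqy vqb phkrz fsc
Final line count: 12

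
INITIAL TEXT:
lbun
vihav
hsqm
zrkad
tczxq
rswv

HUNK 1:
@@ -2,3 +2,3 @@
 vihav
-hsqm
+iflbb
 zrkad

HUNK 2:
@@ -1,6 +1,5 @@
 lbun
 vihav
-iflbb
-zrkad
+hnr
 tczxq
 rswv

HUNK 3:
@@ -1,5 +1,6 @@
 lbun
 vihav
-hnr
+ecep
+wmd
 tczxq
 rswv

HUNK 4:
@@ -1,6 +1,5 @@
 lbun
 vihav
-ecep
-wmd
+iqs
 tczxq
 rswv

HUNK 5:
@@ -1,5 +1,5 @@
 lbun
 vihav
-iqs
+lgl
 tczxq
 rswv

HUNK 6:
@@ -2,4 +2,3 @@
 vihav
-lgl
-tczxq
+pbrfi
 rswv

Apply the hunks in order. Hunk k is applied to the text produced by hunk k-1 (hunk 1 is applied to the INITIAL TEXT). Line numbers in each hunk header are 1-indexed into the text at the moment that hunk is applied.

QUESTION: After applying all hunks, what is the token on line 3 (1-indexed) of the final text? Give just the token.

Answer: pbrfi

Derivation:
Hunk 1: at line 2 remove [hsqm] add [iflbb] -> 6 lines: lbun vihav iflbb zrkad tczxq rswv
Hunk 2: at line 1 remove [iflbb,zrkad] add [hnr] -> 5 lines: lbun vihav hnr tczxq rswv
Hunk 3: at line 1 remove [hnr] add [ecep,wmd] -> 6 lines: lbun vihav ecep wmd tczxq rswv
Hunk 4: at line 1 remove [ecep,wmd] add [iqs] -> 5 lines: lbun vihav iqs tczxq rswv
Hunk 5: at line 1 remove [iqs] add [lgl] -> 5 lines: lbun vihav lgl tczxq rswv
Hunk 6: at line 2 remove [lgl,tczxq] add [pbrfi] -> 4 lines: lbun vihav pbrfi rswv
Final line 3: pbrfi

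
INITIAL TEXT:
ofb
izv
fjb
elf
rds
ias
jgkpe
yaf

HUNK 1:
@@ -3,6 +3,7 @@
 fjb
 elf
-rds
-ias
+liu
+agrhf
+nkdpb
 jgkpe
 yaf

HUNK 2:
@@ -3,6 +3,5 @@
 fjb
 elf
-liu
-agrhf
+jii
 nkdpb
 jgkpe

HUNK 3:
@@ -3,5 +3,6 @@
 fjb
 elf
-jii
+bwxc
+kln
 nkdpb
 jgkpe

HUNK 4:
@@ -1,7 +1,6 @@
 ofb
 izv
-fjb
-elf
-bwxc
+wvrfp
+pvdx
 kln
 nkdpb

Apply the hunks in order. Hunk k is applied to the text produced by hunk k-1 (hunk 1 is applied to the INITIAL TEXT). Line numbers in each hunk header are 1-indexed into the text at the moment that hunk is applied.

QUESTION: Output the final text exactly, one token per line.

Hunk 1: at line 3 remove [rds,ias] add [liu,agrhf,nkdpb] -> 9 lines: ofb izv fjb elf liu agrhf nkdpb jgkpe yaf
Hunk 2: at line 3 remove [liu,agrhf] add [jii] -> 8 lines: ofb izv fjb elf jii nkdpb jgkpe yaf
Hunk 3: at line 3 remove [jii] add [bwxc,kln] -> 9 lines: ofb izv fjb elf bwxc kln nkdpb jgkpe yaf
Hunk 4: at line 1 remove [fjb,elf,bwxc] add [wvrfp,pvdx] -> 8 lines: ofb izv wvrfp pvdx kln nkdpb jgkpe yaf

Answer: ofb
izv
wvrfp
pvdx
kln
nkdpb
jgkpe
yaf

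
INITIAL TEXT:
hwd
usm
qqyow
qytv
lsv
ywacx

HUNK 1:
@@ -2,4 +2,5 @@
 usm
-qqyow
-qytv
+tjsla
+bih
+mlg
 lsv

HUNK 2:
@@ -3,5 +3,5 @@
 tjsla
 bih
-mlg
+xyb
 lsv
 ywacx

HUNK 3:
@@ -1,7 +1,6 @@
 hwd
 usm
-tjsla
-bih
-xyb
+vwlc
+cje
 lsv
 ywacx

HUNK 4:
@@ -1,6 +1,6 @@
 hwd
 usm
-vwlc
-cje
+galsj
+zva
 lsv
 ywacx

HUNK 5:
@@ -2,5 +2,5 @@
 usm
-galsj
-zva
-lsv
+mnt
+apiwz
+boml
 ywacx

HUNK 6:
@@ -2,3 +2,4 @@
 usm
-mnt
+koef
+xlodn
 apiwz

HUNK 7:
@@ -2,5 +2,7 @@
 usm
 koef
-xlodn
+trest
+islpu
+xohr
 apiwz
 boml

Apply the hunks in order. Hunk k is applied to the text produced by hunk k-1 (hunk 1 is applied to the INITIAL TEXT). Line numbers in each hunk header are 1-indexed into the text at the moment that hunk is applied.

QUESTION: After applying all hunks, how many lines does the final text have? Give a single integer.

Hunk 1: at line 2 remove [qqyow,qytv] add [tjsla,bih,mlg] -> 7 lines: hwd usm tjsla bih mlg lsv ywacx
Hunk 2: at line 3 remove [mlg] add [xyb] -> 7 lines: hwd usm tjsla bih xyb lsv ywacx
Hunk 3: at line 1 remove [tjsla,bih,xyb] add [vwlc,cje] -> 6 lines: hwd usm vwlc cje lsv ywacx
Hunk 4: at line 1 remove [vwlc,cje] add [galsj,zva] -> 6 lines: hwd usm galsj zva lsv ywacx
Hunk 5: at line 2 remove [galsj,zva,lsv] add [mnt,apiwz,boml] -> 6 lines: hwd usm mnt apiwz boml ywacx
Hunk 6: at line 2 remove [mnt] add [koef,xlodn] -> 7 lines: hwd usm koef xlodn apiwz boml ywacx
Hunk 7: at line 2 remove [xlodn] add [trest,islpu,xohr] -> 9 lines: hwd usm koef trest islpu xohr apiwz boml ywacx
Final line count: 9

Answer: 9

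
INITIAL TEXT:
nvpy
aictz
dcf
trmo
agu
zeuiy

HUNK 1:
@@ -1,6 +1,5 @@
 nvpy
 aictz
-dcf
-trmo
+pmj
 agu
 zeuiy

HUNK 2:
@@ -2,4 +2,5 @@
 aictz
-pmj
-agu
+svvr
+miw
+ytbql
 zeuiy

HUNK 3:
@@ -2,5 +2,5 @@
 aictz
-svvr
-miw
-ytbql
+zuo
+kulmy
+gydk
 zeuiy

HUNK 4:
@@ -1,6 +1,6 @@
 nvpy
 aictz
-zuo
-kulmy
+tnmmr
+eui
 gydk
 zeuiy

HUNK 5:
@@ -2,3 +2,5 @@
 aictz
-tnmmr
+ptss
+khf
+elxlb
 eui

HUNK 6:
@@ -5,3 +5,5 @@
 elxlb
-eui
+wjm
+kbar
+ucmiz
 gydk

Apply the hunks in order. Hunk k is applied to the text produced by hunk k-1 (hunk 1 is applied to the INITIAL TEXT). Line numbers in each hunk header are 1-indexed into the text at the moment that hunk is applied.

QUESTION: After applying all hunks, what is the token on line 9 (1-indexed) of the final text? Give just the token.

Answer: gydk

Derivation:
Hunk 1: at line 1 remove [dcf,trmo] add [pmj] -> 5 lines: nvpy aictz pmj agu zeuiy
Hunk 2: at line 2 remove [pmj,agu] add [svvr,miw,ytbql] -> 6 lines: nvpy aictz svvr miw ytbql zeuiy
Hunk 3: at line 2 remove [svvr,miw,ytbql] add [zuo,kulmy,gydk] -> 6 lines: nvpy aictz zuo kulmy gydk zeuiy
Hunk 4: at line 1 remove [zuo,kulmy] add [tnmmr,eui] -> 6 lines: nvpy aictz tnmmr eui gydk zeuiy
Hunk 5: at line 2 remove [tnmmr] add [ptss,khf,elxlb] -> 8 lines: nvpy aictz ptss khf elxlb eui gydk zeuiy
Hunk 6: at line 5 remove [eui] add [wjm,kbar,ucmiz] -> 10 lines: nvpy aictz ptss khf elxlb wjm kbar ucmiz gydk zeuiy
Final line 9: gydk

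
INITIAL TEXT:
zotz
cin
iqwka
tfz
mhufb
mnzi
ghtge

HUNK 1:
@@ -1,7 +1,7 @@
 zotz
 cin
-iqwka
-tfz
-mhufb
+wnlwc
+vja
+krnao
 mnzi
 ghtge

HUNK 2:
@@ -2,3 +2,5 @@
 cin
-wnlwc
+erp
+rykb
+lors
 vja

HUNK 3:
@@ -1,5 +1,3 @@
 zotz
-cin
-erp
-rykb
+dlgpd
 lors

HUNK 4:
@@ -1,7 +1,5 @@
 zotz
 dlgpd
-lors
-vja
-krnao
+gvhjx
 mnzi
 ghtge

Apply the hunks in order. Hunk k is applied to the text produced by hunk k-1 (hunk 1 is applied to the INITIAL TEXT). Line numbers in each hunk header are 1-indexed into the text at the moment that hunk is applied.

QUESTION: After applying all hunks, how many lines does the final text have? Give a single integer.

Hunk 1: at line 1 remove [iqwka,tfz,mhufb] add [wnlwc,vja,krnao] -> 7 lines: zotz cin wnlwc vja krnao mnzi ghtge
Hunk 2: at line 2 remove [wnlwc] add [erp,rykb,lors] -> 9 lines: zotz cin erp rykb lors vja krnao mnzi ghtge
Hunk 3: at line 1 remove [cin,erp,rykb] add [dlgpd] -> 7 lines: zotz dlgpd lors vja krnao mnzi ghtge
Hunk 4: at line 1 remove [lors,vja,krnao] add [gvhjx] -> 5 lines: zotz dlgpd gvhjx mnzi ghtge
Final line count: 5

Answer: 5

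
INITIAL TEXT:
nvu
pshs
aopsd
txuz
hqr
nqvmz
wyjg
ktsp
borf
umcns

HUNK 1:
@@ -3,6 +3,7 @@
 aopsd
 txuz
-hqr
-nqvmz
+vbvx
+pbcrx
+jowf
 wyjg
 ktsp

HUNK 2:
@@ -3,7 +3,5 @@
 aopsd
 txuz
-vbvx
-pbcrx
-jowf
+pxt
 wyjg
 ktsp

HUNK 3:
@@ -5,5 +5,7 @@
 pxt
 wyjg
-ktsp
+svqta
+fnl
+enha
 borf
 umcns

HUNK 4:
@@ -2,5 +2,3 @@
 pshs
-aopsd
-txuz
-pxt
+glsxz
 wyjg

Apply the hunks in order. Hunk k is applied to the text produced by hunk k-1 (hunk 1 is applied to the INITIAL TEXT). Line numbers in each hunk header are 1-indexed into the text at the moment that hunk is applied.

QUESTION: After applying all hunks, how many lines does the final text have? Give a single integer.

Hunk 1: at line 3 remove [hqr,nqvmz] add [vbvx,pbcrx,jowf] -> 11 lines: nvu pshs aopsd txuz vbvx pbcrx jowf wyjg ktsp borf umcns
Hunk 2: at line 3 remove [vbvx,pbcrx,jowf] add [pxt] -> 9 lines: nvu pshs aopsd txuz pxt wyjg ktsp borf umcns
Hunk 3: at line 5 remove [ktsp] add [svqta,fnl,enha] -> 11 lines: nvu pshs aopsd txuz pxt wyjg svqta fnl enha borf umcns
Hunk 4: at line 2 remove [aopsd,txuz,pxt] add [glsxz] -> 9 lines: nvu pshs glsxz wyjg svqta fnl enha borf umcns
Final line count: 9

Answer: 9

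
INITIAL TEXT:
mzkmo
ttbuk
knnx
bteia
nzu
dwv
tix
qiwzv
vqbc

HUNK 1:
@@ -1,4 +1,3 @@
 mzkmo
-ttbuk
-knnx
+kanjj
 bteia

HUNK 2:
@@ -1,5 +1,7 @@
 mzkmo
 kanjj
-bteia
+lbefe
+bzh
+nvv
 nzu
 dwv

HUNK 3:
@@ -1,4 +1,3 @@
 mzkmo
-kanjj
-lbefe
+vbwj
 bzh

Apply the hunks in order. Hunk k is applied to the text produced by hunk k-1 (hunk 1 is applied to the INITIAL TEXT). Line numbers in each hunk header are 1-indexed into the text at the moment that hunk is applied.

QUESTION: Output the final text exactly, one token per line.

Hunk 1: at line 1 remove [ttbuk,knnx] add [kanjj] -> 8 lines: mzkmo kanjj bteia nzu dwv tix qiwzv vqbc
Hunk 2: at line 1 remove [bteia] add [lbefe,bzh,nvv] -> 10 lines: mzkmo kanjj lbefe bzh nvv nzu dwv tix qiwzv vqbc
Hunk 3: at line 1 remove [kanjj,lbefe] add [vbwj] -> 9 lines: mzkmo vbwj bzh nvv nzu dwv tix qiwzv vqbc

Answer: mzkmo
vbwj
bzh
nvv
nzu
dwv
tix
qiwzv
vqbc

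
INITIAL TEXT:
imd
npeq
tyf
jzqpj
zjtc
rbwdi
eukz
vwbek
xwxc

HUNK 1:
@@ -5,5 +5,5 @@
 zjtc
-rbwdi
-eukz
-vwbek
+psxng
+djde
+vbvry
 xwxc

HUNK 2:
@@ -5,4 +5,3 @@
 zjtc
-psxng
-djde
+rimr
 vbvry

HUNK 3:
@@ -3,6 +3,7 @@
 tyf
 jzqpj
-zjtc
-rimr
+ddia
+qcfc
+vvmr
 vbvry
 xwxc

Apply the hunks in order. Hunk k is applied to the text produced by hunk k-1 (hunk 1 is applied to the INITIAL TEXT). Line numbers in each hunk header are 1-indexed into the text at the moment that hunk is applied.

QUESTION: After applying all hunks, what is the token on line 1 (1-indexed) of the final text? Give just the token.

Answer: imd

Derivation:
Hunk 1: at line 5 remove [rbwdi,eukz,vwbek] add [psxng,djde,vbvry] -> 9 lines: imd npeq tyf jzqpj zjtc psxng djde vbvry xwxc
Hunk 2: at line 5 remove [psxng,djde] add [rimr] -> 8 lines: imd npeq tyf jzqpj zjtc rimr vbvry xwxc
Hunk 3: at line 3 remove [zjtc,rimr] add [ddia,qcfc,vvmr] -> 9 lines: imd npeq tyf jzqpj ddia qcfc vvmr vbvry xwxc
Final line 1: imd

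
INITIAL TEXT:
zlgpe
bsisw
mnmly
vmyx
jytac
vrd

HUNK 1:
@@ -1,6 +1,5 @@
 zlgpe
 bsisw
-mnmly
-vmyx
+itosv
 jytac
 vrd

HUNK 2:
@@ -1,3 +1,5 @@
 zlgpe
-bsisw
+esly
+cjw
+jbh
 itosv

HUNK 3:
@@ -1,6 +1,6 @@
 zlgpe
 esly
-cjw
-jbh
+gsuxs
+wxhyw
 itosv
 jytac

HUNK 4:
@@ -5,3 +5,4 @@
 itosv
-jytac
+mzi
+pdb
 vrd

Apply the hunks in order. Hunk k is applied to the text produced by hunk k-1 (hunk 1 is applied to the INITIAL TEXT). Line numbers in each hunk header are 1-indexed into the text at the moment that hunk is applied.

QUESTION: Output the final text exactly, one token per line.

Answer: zlgpe
esly
gsuxs
wxhyw
itosv
mzi
pdb
vrd

Derivation:
Hunk 1: at line 1 remove [mnmly,vmyx] add [itosv] -> 5 lines: zlgpe bsisw itosv jytac vrd
Hunk 2: at line 1 remove [bsisw] add [esly,cjw,jbh] -> 7 lines: zlgpe esly cjw jbh itosv jytac vrd
Hunk 3: at line 1 remove [cjw,jbh] add [gsuxs,wxhyw] -> 7 lines: zlgpe esly gsuxs wxhyw itosv jytac vrd
Hunk 4: at line 5 remove [jytac] add [mzi,pdb] -> 8 lines: zlgpe esly gsuxs wxhyw itosv mzi pdb vrd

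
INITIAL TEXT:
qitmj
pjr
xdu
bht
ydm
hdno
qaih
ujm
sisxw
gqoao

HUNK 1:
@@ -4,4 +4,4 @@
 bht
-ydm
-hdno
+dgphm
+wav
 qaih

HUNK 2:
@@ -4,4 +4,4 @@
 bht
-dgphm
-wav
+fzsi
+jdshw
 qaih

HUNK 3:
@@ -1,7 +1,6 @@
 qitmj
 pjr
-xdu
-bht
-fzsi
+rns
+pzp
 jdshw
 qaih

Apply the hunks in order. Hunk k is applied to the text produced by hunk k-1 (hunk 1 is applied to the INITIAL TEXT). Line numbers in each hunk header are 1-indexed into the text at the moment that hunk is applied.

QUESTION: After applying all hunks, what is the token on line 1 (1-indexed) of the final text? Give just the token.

Hunk 1: at line 4 remove [ydm,hdno] add [dgphm,wav] -> 10 lines: qitmj pjr xdu bht dgphm wav qaih ujm sisxw gqoao
Hunk 2: at line 4 remove [dgphm,wav] add [fzsi,jdshw] -> 10 lines: qitmj pjr xdu bht fzsi jdshw qaih ujm sisxw gqoao
Hunk 3: at line 1 remove [xdu,bht,fzsi] add [rns,pzp] -> 9 lines: qitmj pjr rns pzp jdshw qaih ujm sisxw gqoao
Final line 1: qitmj

Answer: qitmj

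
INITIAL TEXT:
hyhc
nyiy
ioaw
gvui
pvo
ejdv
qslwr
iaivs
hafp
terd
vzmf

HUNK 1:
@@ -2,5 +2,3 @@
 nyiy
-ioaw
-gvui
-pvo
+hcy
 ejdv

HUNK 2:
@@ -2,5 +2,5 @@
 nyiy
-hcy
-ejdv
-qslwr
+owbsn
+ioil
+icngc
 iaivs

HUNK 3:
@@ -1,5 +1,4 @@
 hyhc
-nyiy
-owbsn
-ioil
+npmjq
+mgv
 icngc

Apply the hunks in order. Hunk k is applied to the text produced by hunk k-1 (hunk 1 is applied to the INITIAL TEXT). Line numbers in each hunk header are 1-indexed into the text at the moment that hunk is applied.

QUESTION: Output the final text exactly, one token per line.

Answer: hyhc
npmjq
mgv
icngc
iaivs
hafp
terd
vzmf

Derivation:
Hunk 1: at line 2 remove [ioaw,gvui,pvo] add [hcy] -> 9 lines: hyhc nyiy hcy ejdv qslwr iaivs hafp terd vzmf
Hunk 2: at line 2 remove [hcy,ejdv,qslwr] add [owbsn,ioil,icngc] -> 9 lines: hyhc nyiy owbsn ioil icngc iaivs hafp terd vzmf
Hunk 3: at line 1 remove [nyiy,owbsn,ioil] add [npmjq,mgv] -> 8 lines: hyhc npmjq mgv icngc iaivs hafp terd vzmf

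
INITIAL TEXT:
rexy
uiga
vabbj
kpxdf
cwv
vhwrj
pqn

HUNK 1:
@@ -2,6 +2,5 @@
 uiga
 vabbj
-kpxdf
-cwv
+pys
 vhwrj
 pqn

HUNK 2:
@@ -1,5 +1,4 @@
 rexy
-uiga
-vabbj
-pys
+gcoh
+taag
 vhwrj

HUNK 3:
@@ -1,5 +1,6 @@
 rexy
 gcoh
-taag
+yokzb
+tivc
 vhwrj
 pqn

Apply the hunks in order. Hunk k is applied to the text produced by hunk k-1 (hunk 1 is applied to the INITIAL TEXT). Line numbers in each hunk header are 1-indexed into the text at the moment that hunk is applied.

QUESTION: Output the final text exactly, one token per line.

Hunk 1: at line 2 remove [kpxdf,cwv] add [pys] -> 6 lines: rexy uiga vabbj pys vhwrj pqn
Hunk 2: at line 1 remove [uiga,vabbj,pys] add [gcoh,taag] -> 5 lines: rexy gcoh taag vhwrj pqn
Hunk 3: at line 1 remove [taag] add [yokzb,tivc] -> 6 lines: rexy gcoh yokzb tivc vhwrj pqn

Answer: rexy
gcoh
yokzb
tivc
vhwrj
pqn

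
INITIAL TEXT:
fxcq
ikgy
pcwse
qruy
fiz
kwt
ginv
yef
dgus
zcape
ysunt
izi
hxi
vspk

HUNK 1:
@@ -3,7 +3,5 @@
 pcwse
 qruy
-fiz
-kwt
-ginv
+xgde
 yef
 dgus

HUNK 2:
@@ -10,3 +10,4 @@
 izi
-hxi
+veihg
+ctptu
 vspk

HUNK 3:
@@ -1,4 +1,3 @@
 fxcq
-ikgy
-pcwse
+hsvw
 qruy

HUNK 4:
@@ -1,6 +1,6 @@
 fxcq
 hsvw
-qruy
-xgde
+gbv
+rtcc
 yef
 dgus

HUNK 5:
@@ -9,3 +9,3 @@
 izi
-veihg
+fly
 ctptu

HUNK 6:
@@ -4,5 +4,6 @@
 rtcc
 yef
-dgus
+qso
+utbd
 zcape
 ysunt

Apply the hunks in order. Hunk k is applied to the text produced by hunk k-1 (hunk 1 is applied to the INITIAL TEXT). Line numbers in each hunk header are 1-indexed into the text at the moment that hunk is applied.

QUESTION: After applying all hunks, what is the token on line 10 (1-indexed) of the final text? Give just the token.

Answer: izi

Derivation:
Hunk 1: at line 3 remove [fiz,kwt,ginv] add [xgde] -> 12 lines: fxcq ikgy pcwse qruy xgde yef dgus zcape ysunt izi hxi vspk
Hunk 2: at line 10 remove [hxi] add [veihg,ctptu] -> 13 lines: fxcq ikgy pcwse qruy xgde yef dgus zcape ysunt izi veihg ctptu vspk
Hunk 3: at line 1 remove [ikgy,pcwse] add [hsvw] -> 12 lines: fxcq hsvw qruy xgde yef dgus zcape ysunt izi veihg ctptu vspk
Hunk 4: at line 1 remove [qruy,xgde] add [gbv,rtcc] -> 12 lines: fxcq hsvw gbv rtcc yef dgus zcape ysunt izi veihg ctptu vspk
Hunk 5: at line 9 remove [veihg] add [fly] -> 12 lines: fxcq hsvw gbv rtcc yef dgus zcape ysunt izi fly ctptu vspk
Hunk 6: at line 4 remove [dgus] add [qso,utbd] -> 13 lines: fxcq hsvw gbv rtcc yef qso utbd zcape ysunt izi fly ctptu vspk
Final line 10: izi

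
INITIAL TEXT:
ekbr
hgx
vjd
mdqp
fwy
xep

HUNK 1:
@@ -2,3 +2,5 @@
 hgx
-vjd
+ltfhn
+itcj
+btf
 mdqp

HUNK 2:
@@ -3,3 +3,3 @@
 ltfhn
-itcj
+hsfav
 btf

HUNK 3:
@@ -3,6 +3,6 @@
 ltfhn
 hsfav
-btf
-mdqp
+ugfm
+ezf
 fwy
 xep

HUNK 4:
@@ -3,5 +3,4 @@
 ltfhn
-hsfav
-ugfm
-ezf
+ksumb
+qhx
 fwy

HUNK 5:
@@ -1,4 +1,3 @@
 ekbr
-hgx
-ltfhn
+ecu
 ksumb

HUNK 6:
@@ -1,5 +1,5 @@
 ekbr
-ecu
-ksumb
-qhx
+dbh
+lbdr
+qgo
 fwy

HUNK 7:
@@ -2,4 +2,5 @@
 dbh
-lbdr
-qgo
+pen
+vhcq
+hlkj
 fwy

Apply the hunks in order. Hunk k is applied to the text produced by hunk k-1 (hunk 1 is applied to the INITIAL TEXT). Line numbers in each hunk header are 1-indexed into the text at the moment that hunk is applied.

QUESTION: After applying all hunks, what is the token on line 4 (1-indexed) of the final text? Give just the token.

Answer: vhcq

Derivation:
Hunk 1: at line 2 remove [vjd] add [ltfhn,itcj,btf] -> 8 lines: ekbr hgx ltfhn itcj btf mdqp fwy xep
Hunk 2: at line 3 remove [itcj] add [hsfav] -> 8 lines: ekbr hgx ltfhn hsfav btf mdqp fwy xep
Hunk 3: at line 3 remove [btf,mdqp] add [ugfm,ezf] -> 8 lines: ekbr hgx ltfhn hsfav ugfm ezf fwy xep
Hunk 4: at line 3 remove [hsfav,ugfm,ezf] add [ksumb,qhx] -> 7 lines: ekbr hgx ltfhn ksumb qhx fwy xep
Hunk 5: at line 1 remove [hgx,ltfhn] add [ecu] -> 6 lines: ekbr ecu ksumb qhx fwy xep
Hunk 6: at line 1 remove [ecu,ksumb,qhx] add [dbh,lbdr,qgo] -> 6 lines: ekbr dbh lbdr qgo fwy xep
Hunk 7: at line 2 remove [lbdr,qgo] add [pen,vhcq,hlkj] -> 7 lines: ekbr dbh pen vhcq hlkj fwy xep
Final line 4: vhcq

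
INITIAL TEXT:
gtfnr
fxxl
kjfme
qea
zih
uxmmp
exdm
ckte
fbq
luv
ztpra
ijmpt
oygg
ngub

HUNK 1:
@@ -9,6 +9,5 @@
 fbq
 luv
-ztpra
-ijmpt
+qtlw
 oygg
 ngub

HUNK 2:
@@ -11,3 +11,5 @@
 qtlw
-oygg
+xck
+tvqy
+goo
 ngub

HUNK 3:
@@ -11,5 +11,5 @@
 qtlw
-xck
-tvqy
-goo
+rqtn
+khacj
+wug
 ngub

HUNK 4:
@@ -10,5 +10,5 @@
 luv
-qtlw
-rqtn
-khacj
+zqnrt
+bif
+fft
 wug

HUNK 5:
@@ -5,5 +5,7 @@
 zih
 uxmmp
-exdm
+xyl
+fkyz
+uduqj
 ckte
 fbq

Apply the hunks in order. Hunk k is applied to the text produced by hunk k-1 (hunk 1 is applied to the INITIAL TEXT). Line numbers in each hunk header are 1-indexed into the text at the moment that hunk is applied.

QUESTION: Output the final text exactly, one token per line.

Answer: gtfnr
fxxl
kjfme
qea
zih
uxmmp
xyl
fkyz
uduqj
ckte
fbq
luv
zqnrt
bif
fft
wug
ngub

Derivation:
Hunk 1: at line 9 remove [ztpra,ijmpt] add [qtlw] -> 13 lines: gtfnr fxxl kjfme qea zih uxmmp exdm ckte fbq luv qtlw oygg ngub
Hunk 2: at line 11 remove [oygg] add [xck,tvqy,goo] -> 15 lines: gtfnr fxxl kjfme qea zih uxmmp exdm ckte fbq luv qtlw xck tvqy goo ngub
Hunk 3: at line 11 remove [xck,tvqy,goo] add [rqtn,khacj,wug] -> 15 lines: gtfnr fxxl kjfme qea zih uxmmp exdm ckte fbq luv qtlw rqtn khacj wug ngub
Hunk 4: at line 10 remove [qtlw,rqtn,khacj] add [zqnrt,bif,fft] -> 15 lines: gtfnr fxxl kjfme qea zih uxmmp exdm ckte fbq luv zqnrt bif fft wug ngub
Hunk 5: at line 5 remove [exdm] add [xyl,fkyz,uduqj] -> 17 lines: gtfnr fxxl kjfme qea zih uxmmp xyl fkyz uduqj ckte fbq luv zqnrt bif fft wug ngub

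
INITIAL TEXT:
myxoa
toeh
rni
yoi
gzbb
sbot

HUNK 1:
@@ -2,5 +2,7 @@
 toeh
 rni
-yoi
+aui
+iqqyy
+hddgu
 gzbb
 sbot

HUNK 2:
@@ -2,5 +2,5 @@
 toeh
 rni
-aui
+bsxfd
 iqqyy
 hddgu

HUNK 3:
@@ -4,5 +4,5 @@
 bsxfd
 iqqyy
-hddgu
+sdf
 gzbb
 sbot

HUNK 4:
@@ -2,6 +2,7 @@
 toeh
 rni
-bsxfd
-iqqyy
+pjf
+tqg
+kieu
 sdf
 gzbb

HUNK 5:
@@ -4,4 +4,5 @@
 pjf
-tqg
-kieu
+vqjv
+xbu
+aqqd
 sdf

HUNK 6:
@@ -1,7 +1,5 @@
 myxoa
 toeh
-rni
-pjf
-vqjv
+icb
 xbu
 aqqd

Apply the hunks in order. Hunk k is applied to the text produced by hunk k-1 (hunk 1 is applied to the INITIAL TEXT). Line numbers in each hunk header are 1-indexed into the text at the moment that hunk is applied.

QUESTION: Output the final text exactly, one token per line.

Hunk 1: at line 2 remove [yoi] add [aui,iqqyy,hddgu] -> 8 lines: myxoa toeh rni aui iqqyy hddgu gzbb sbot
Hunk 2: at line 2 remove [aui] add [bsxfd] -> 8 lines: myxoa toeh rni bsxfd iqqyy hddgu gzbb sbot
Hunk 3: at line 4 remove [hddgu] add [sdf] -> 8 lines: myxoa toeh rni bsxfd iqqyy sdf gzbb sbot
Hunk 4: at line 2 remove [bsxfd,iqqyy] add [pjf,tqg,kieu] -> 9 lines: myxoa toeh rni pjf tqg kieu sdf gzbb sbot
Hunk 5: at line 4 remove [tqg,kieu] add [vqjv,xbu,aqqd] -> 10 lines: myxoa toeh rni pjf vqjv xbu aqqd sdf gzbb sbot
Hunk 6: at line 1 remove [rni,pjf,vqjv] add [icb] -> 8 lines: myxoa toeh icb xbu aqqd sdf gzbb sbot

Answer: myxoa
toeh
icb
xbu
aqqd
sdf
gzbb
sbot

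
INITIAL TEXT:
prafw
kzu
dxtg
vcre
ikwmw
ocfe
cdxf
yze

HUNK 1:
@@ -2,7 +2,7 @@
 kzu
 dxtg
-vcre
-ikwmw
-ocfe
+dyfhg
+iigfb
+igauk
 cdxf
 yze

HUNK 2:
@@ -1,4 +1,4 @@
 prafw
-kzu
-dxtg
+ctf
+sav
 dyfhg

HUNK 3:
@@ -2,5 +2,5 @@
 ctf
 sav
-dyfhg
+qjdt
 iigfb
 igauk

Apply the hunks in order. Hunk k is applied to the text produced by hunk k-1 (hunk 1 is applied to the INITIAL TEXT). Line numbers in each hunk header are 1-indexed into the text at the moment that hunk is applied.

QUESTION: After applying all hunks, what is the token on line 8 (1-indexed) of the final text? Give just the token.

Hunk 1: at line 2 remove [vcre,ikwmw,ocfe] add [dyfhg,iigfb,igauk] -> 8 lines: prafw kzu dxtg dyfhg iigfb igauk cdxf yze
Hunk 2: at line 1 remove [kzu,dxtg] add [ctf,sav] -> 8 lines: prafw ctf sav dyfhg iigfb igauk cdxf yze
Hunk 3: at line 2 remove [dyfhg] add [qjdt] -> 8 lines: prafw ctf sav qjdt iigfb igauk cdxf yze
Final line 8: yze

Answer: yze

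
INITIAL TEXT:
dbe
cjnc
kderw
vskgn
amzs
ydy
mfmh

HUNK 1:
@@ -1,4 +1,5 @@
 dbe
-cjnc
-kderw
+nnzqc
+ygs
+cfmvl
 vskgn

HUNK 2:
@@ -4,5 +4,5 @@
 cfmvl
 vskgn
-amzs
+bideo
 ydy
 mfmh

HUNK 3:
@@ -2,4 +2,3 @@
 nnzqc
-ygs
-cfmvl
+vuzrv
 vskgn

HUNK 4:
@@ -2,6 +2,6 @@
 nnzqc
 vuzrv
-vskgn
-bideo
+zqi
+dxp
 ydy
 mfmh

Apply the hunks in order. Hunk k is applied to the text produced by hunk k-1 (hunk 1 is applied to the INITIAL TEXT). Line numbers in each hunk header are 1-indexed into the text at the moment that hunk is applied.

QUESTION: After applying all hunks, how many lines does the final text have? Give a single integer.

Hunk 1: at line 1 remove [cjnc,kderw] add [nnzqc,ygs,cfmvl] -> 8 lines: dbe nnzqc ygs cfmvl vskgn amzs ydy mfmh
Hunk 2: at line 4 remove [amzs] add [bideo] -> 8 lines: dbe nnzqc ygs cfmvl vskgn bideo ydy mfmh
Hunk 3: at line 2 remove [ygs,cfmvl] add [vuzrv] -> 7 lines: dbe nnzqc vuzrv vskgn bideo ydy mfmh
Hunk 4: at line 2 remove [vskgn,bideo] add [zqi,dxp] -> 7 lines: dbe nnzqc vuzrv zqi dxp ydy mfmh
Final line count: 7

Answer: 7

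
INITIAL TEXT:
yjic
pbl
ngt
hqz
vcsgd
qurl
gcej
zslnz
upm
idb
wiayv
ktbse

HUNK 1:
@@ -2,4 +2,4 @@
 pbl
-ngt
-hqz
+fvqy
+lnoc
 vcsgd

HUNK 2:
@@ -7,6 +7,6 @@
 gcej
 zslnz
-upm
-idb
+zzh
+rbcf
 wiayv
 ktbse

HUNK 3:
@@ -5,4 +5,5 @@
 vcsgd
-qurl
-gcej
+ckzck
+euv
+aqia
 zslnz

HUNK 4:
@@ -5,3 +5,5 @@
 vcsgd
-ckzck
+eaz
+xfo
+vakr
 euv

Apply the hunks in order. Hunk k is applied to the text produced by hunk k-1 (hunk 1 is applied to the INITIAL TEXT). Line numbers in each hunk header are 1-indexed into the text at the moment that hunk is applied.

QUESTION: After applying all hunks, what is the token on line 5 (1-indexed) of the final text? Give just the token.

Hunk 1: at line 2 remove [ngt,hqz] add [fvqy,lnoc] -> 12 lines: yjic pbl fvqy lnoc vcsgd qurl gcej zslnz upm idb wiayv ktbse
Hunk 2: at line 7 remove [upm,idb] add [zzh,rbcf] -> 12 lines: yjic pbl fvqy lnoc vcsgd qurl gcej zslnz zzh rbcf wiayv ktbse
Hunk 3: at line 5 remove [qurl,gcej] add [ckzck,euv,aqia] -> 13 lines: yjic pbl fvqy lnoc vcsgd ckzck euv aqia zslnz zzh rbcf wiayv ktbse
Hunk 4: at line 5 remove [ckzck] add [eaz,xfo,vakr] -> 15 lines: yjic pbl fvqy lnoc vcsgd eaz xfo vakr euv aqia zslnz zzh rbcf wiayv ktbse
Final line 5: vcsgd

Answer: vcsgd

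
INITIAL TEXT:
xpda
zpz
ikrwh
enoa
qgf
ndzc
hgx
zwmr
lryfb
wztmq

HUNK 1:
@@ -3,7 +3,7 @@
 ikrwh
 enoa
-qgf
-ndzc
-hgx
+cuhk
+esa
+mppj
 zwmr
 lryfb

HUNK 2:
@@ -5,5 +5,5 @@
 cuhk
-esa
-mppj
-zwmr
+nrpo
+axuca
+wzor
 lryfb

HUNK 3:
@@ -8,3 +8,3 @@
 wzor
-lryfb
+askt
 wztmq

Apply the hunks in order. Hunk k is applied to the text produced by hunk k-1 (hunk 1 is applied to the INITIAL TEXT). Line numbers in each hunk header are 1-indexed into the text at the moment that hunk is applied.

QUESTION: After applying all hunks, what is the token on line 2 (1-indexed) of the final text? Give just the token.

Hunk 1: at line 3 remove [qgf,ndzc,hgx] add [cuhk,esa,mppj] -> 10 lines: xpda zpz ikrwh enoa cuhk esa mppj zwmr lryfb wztmq
Hunk 2: at line 5 remove [esa,mppj,zwmr] add [nrpo,axuca,wzor] -> 10 lines: xpda zpz ikrwh enoa cuhk nrpo axuca wzor lryfb wztmq
Hunk 3: at line 8 remove [lryfb] add [askt] -> 10 lines: xpda zpz ikrwh enoa cuhk nrpo axuca wzor askt wztmq
Final line 2: zpz

Answer: zpz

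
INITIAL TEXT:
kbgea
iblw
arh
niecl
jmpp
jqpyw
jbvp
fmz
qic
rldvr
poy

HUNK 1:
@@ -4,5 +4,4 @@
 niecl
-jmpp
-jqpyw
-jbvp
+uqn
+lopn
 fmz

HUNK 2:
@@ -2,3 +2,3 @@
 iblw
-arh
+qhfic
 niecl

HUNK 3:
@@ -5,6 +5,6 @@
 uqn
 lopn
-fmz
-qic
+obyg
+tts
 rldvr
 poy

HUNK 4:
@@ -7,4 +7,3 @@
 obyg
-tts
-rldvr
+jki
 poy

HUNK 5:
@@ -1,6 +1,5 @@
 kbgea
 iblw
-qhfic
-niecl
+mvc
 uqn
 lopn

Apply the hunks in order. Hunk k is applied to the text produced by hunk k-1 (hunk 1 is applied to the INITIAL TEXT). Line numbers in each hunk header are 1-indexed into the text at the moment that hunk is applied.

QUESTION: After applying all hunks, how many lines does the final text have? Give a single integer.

Hunk 1: at line 4 remove [jmpp,jqpyw,jbvp] add [uqn,lopn] -> 10 lines: kbgea iblw arh niecl uqn lopn fmz qic rldvr poy
Hunk 2: at line 2 remove [arh] add [qhfic] -> 10 lines: kbgea iblw qhfic niecl uqn lopn fmz qic rldvr poy
Hunk 3: at line 5 remove [fmz,qic] add [obyg,tts] -> 10 lines: kbgea iblw qhfic niecl uqn lopn obyg tts rldvr poy
Hunk 4: at line 7 remove [tts,rldvr] add [jki] -> 9 lines: kbgea iblw qhfic niecl uqn lopn obyg jki poy
Hunk 5: at line 1 remove [qhfic,niecl] add [mvc] -> 8 lines: kbgea iblw mvc uqn lopn obyg jki poy
Final line count: 8

Answer: 8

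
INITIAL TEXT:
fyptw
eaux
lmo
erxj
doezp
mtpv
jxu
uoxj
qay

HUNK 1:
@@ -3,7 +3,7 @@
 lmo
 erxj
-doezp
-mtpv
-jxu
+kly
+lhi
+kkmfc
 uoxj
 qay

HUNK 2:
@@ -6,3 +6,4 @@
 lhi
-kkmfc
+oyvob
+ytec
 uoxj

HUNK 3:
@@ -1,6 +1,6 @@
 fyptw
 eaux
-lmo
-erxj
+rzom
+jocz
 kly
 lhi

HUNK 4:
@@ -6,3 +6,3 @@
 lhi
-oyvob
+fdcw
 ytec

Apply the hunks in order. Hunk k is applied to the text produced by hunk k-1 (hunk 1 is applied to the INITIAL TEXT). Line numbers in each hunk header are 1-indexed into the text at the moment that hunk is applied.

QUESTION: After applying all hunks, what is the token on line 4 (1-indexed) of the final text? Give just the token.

Hunk 1: at line 3 remove [doezp,mtpv,jxu] add [kly,lhi,kkmfc] -> 9 lines: fyptw eaux lmo erxj kly lhi kkmfc uoxj qay
Hunk 2: at line 6 remove [kkmfc] add [oyvob,ytec] -> 10 lines: fyptw eaux lmo erxj kly lhi oyvob ytec uoxj qay
Hunk 3: at line 1 remove [lmo,erxj] add [rzom,jocz] -> 10 lines: fyptw eaux rzom jocz kly lhi oyvob ytec uoxj qay
Hunk 4: at line 6 remove [oyvob] add [fdcw] -> 10 lines: fyptw eaux rzom jocz kly lhi fdcw ytec uoxj qay
Final line 4: jocz

Answer: jocz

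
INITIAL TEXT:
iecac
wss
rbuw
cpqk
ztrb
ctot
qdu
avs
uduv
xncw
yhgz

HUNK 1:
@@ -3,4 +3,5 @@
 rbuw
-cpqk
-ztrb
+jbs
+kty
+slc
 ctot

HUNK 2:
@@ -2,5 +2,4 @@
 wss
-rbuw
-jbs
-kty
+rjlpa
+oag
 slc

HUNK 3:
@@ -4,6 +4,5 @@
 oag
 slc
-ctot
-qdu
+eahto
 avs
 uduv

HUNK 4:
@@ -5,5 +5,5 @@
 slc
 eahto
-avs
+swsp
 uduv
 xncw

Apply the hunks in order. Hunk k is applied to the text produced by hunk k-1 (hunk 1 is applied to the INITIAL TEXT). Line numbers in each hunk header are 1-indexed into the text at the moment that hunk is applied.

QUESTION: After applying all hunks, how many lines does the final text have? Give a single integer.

Hunk 1: at line 3 remove [cpqk,ztrb] add [jbs,kty,slc] -> 12 lines: iecac wss rbuw jbs kty slc ctot qdu avs uduv xncw yhgz
Hunk 2: at line 2 remove [rbuw,jbs,kty] add [rjlpa,oag] -> 11 lines: iecac wss rjlpa oag slc ctot qdu avs uduv xncw yhgz
Hunk 3: at line 4 remove [ctot,qdu] add [eahto] -> 10 lines: iecac wss rjlpa oag slc eahto avs uduv xncw yhgz
Hunk 4: at line 5 remove [avs] add [swsp] -> 10 lines: iecac wss rjlpa oag slc eahto swsp uduv xncw yhgz
Final line count: 10

Answer: 10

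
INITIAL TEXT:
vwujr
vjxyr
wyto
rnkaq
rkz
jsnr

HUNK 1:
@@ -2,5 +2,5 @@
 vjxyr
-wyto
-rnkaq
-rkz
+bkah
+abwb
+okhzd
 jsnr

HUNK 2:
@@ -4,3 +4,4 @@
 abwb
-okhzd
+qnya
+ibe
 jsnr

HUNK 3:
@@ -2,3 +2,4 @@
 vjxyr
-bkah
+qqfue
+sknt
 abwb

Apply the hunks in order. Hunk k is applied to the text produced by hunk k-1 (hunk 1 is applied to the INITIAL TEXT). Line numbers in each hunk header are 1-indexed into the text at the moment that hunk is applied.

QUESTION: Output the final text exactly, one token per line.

Hunk 1: at line 2 remove [wyto,rnkaq,rkz] add [bkah,abwb,okhzd] -> 6 lines: vwujr vjxyr bkah abwb okhzd jsnr
Hunk 2: at line 4 remove [okhzd] add [qnya,ibe] -> 7 lines: vwujr vjxyr bkah abwb qnya ibe jsnr
Hunk 3: at line 2 remove [bkah] add [qqfue,sknt] -> 8 lines: vwujr vjxyr qqfue sknt abwb qnya ibe jsnr

Answer: vwujr
vjxyr
qqfue
sknt
abwb
qnya
ibe
jsnr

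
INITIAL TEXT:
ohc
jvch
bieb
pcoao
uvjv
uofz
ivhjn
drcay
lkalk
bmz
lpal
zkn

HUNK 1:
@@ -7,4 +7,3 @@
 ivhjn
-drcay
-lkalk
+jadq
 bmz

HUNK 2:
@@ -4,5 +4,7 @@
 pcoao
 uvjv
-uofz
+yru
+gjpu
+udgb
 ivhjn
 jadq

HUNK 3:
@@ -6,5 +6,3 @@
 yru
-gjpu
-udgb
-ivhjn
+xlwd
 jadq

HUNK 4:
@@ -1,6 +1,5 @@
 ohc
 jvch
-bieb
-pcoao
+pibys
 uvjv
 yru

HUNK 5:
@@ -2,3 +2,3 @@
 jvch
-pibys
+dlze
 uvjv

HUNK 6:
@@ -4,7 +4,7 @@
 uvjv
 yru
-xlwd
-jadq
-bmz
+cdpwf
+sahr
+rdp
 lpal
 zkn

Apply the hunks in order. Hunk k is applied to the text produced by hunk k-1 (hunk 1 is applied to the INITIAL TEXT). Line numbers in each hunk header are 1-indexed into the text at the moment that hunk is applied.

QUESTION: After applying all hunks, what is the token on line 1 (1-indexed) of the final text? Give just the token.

Answer: ohc

Derivation:
Hunk 1: at line 7 remove [drcay,lkalk] add [jadq] -> 11 lines: ohc jvch bieb pcoao uvjv uofz ivhjn jadq bmz lpal zkn
Hunk 2: at line 4 remove [uofz] add [yru,gjpu,udgb] -> 13 lines: ohc jvch bieb pcoao uvjv yru gjpu udgb ivhjn jadq bmz lpal zkn
Hunk 3: at line 6 remove [gjpu,udgb,ivhjn] add [xlwd] -> 11 lines: ohc jvch bieb pcoao uvjv yru xlwd jadq bmz lpal zkn
Hunk 4: at line 1 remove [bieb,pcoao] add [pibys] -> 10 lines: ohc jvch pibys uvjv yru xlwd jadq bmz lpal zkn
Hunk 5: at line 2 remove [pibys] add [dlze] -> 10 lines: ohc jvch dlze uvjv yru xlwd jadq bmz lpal zkn
Hunk 6: at line 4 remove [xlwd,jadq,bmz] add [cdpwf,sahr,rdp] -> 10 lines: ohc jvch dlze uvjv yru cdpwf sahr rdp lpal zkn
Final line 1: ohc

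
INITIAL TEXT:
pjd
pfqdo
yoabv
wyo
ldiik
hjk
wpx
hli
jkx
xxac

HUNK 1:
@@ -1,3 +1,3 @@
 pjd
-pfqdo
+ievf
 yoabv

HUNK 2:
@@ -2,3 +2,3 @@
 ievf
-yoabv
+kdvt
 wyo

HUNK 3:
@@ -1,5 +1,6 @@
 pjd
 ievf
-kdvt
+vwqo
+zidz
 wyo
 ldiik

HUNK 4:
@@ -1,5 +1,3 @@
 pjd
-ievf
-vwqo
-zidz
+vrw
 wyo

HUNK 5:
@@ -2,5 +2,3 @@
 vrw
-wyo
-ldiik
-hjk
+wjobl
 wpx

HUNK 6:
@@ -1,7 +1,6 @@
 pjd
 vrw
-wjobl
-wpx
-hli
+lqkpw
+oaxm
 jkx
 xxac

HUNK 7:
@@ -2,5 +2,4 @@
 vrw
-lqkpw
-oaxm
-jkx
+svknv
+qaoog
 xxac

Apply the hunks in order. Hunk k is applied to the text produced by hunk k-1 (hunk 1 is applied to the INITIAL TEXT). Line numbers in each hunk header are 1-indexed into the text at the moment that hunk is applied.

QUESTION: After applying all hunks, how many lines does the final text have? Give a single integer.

Answer: 5

Derivation:
Hunk 1: at line 1 remove [pfqdo] add [ievf] -> 10 lines: pjd ievf yoabv wyo ldiik hjk wpx hli jkx xxac
Hunk 2: at line 2 remove [yoabv] add [kdvt] -> 10 lines: pjd ievf kdvt wyo ldiik hjk wpx hli jkx xxac
Hunk 3: at line 1 remove [kdvt] add [vwqo,zidz] -> 11 lines: pjd ievf vwqo zidz wyo ldiik hjk wpx hli jkx xxac
Hunk 4: at line 1 remove [ievf,vwqo,zidz] add [vrw] -> 9 lines: pjd vrw wyo ldiik hjk wpx hli jkx xxac
Hunk 5: at line 2 remove [wyo,ldiik,hjk] add [wjobl] -> 7 lines: pjd vrw wjobl wpx hli jkx xxac
Hunk 6: at line 1 remove [wjobl,wpx,hli] add [lqkpw,oaxm] -> 6 lines: pjd vrw lqkpw oaxm jkx xxac
Hunk 7: at line 2 remove [lqkpw,oaxm,jkx] add [svknv,qaoog] -> 5 lines: pjd vrw svknv qaoog xxac
Final line count: 5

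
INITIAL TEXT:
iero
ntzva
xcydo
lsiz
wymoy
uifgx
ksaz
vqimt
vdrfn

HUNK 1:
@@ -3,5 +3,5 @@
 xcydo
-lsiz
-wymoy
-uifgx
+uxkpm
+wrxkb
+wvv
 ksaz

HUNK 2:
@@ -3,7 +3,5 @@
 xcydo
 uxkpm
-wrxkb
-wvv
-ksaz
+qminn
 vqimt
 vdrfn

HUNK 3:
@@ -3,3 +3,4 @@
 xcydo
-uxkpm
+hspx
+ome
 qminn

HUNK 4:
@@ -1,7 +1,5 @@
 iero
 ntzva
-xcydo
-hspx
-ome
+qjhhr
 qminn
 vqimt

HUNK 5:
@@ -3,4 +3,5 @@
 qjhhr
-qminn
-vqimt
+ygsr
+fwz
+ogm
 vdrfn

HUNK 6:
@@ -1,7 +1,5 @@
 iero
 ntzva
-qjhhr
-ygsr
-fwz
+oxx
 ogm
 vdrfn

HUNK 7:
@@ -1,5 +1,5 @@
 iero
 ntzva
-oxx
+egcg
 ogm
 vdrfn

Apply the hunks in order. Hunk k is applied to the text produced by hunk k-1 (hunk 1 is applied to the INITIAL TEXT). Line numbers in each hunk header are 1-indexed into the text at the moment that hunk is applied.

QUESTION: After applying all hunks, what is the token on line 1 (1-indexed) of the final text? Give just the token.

Answer: iero

Derivation:
Hunk 1: at line 3 remove [lsiz,wymoy,uifgx] add [uxkpm,wrxkb,wvv] -> 9 lines: iero ntzva xcydo uxkpm wrxkb wvv ksaz vqimt vdrfn
Hunk 2: at line 3 remove [wrxkb,wvv,ksaz] add [qminn] -> 7 lines: iero ntzva xcydo uxkpm qminn vqimt vdrfn
Hunk 3: at line 3 remove [uxkpm] add [hspx,ome] -> 8 lines: iero ntzva xcydo hspx ome qminn vqimt vdrfn
Hunk 4: at line 1 remove [xcydo,hspx,ome] add [qjhhr] -> 6 lines: iero ntzva qjhhr qminn vqimt vdrfn
Hunk 5: at line 3 remove [qminn,vqimt] add [ygsr,fwz,ogm] -> 7 lines: iero ntzva qjhhr ygsr fwz ogm vdrfn
Hunk 6: at line 1 remove [qjhhr,ygsr,fwz] add [oxx] -> 5 lines: iero ntzva oxx ogm vdrfn
Hunk 7: at line 1 remove [oxx] add [egcg] -> 5 lines: iero ntzva egcg ogm vdrfn
Final line 1: iero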